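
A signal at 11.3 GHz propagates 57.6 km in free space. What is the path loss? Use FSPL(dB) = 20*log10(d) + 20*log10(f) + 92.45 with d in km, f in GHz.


20*log10(57.6) = 35.21
20*log10(11.3) = 21.06
FSPL = 148.7 dB

148.7 dB


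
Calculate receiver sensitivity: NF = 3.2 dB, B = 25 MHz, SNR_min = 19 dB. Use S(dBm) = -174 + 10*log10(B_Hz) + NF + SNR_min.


10*log10(25000000.0) = 73.98
S = -174 + 73.98 + 3.2 + 19 = -77.8 dBm

-77.8 dBm


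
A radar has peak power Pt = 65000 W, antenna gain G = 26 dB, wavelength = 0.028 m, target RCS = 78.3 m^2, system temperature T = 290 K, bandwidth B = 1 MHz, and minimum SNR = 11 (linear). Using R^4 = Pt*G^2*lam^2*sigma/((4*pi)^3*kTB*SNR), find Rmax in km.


G_lin = 10^(26/10) = 398.107171
R^4 = 65000 * 398.107171^2 * 0.028^2 * 78.3 / ((4*pi)^3 * 1.38e-23 * 290 * 1000000.0 * 11)
R^4 = 7.23922e18 m^4
R_max = (7.23922e18)^(1/4) = 51870.8 m = 51.9 km

51.9 km


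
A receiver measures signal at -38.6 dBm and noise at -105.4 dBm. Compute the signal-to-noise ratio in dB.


SNR = -38.6 - (-105.4) = 66.8 dB

66.8 dB


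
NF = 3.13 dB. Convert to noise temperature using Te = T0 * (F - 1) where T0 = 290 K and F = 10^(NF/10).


NF_lin = 10^(3.13/10) = 2.055891
Te = 290 * (2.055891 - 1) = 306.2 K

306.2 K


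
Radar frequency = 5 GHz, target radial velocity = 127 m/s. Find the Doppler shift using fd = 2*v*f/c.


fd = 2 * 127 * 5000000000.0 / 3e8 = 4233.3 Hz

4233.3 Hz


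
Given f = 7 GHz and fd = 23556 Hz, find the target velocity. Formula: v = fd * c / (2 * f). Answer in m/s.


v = 23556 * 3e8 / (2 * 7000000000.0) = 504.8 m/s

504.8 m/s


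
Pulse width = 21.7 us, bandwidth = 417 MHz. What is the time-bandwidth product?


TBP = 21.7 * 417 = 9048.9

9048.9


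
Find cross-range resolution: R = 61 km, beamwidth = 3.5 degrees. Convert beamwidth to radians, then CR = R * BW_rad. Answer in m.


BW_rad = 0.061086524
CR = 61000 * 0.061086524 = 3726.3 m

3726.3 m


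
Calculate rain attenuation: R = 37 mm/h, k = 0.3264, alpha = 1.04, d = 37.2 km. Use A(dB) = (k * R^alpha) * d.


gamma = 0.3264 * 37^1.04 = 13.953397 dB/km
A = 13.953397 * 37.2 = 519.07 dB

519.07 dB


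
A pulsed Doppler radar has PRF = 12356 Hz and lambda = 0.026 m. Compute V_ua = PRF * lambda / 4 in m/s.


V_ua = 12356 * 0.026 / 4 = 80.3 m/s

80.3 m/s


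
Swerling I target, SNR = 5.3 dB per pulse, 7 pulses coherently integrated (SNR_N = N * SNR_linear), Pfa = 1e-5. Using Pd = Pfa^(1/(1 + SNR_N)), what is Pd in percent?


SNR_lin = 10^(5.3/10) = 3.38844
SNR_N = 7 * 3.38844 = 23.71908
1/(1 + SNR_N) = 1/24.71908 = 0.0404546
Pd = (1e-5)^0.0404546 = 0.62766
Pd = 62.8%

62.8%


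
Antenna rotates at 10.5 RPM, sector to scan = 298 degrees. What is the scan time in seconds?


t = 298 / (10.5 * 360) * 60 = 4.73 s

4.73 s


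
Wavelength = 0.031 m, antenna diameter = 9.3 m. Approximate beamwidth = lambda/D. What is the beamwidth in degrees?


BW_rad = 0.031 / 9.3 = 0.003333
BW_deg = 0.19 degrees

0.19 degrees


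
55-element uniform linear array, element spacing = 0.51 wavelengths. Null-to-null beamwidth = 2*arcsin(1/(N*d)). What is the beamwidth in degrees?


1/(N*d) = 1/(55*0.51) = 0.035651
BW = 2*arcsin(0.035651) = 4.1 degrees

4.1 degrees


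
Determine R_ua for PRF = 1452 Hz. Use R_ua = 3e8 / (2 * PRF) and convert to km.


R_ua = 3e8 / (2 * 1452) = 103305.8 m = 103.3 km

103.3 km


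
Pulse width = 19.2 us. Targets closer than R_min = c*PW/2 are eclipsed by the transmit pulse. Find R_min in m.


R_min = 3e8 * 19.2e-6 / 2 = 2880.0 m

2880.0 m


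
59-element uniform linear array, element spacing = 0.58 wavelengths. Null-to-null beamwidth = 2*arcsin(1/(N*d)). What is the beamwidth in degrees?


1/(N*d) = 1/(59*0.58) = 0.029223
BW = 2*arcsin(0.029223) = 3.3 degrees

3.3 degrees


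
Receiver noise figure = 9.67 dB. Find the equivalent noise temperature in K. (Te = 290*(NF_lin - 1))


NF_lin = 10^(9.67/10) = 9.268298
Te = 290 * (9.268298 - 1) = 2397.8 K

2397.8 K


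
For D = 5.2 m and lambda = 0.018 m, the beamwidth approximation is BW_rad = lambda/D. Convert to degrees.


BW_rad = 0.018 / 5.2 = 0.003462
BW_deg = 0.2 degrees

0.2 degrees


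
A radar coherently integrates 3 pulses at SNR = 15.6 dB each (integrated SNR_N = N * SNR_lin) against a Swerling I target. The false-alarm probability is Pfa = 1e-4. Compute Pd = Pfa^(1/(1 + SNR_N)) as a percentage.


SNR_lin = 10^(15.6/10) = 36.30781
SNR_N = 3 * 36.30781 = 108.92343
1/(1 + SNR_N) = 1/109.92343 = 0.0090972
Pd = (1e-4)^0.0090972 = 0.91963
Pd = 92.0%

92.0%


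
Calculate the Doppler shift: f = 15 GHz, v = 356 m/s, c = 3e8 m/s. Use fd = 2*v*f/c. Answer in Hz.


fd = 2 * 356 * 15000000000.0 / 3e8 = 35600.0 Hz

35600.0 Hz


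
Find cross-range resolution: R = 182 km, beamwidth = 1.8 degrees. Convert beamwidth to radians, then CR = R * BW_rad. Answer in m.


BW_rad = 0.031415927
CR = 182000 * 0.031415927 = 5717.7 m

5717.7 m


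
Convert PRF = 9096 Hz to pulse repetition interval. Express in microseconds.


PRI = 1/9096 = 0.0001099384 s = 109.9 us

109.9 us


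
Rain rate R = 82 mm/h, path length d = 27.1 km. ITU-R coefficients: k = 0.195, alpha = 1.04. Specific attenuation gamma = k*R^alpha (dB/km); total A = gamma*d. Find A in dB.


gamma = 0.195 * 82^1.04 = 19.07221 dB/km
A = 19.07221 * 27.1 = 516.86 dB

516.86 dB


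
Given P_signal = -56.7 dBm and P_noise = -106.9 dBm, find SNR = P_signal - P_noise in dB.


SNR = -56.7 - (-106.9) = 50.2 dB

50.2 dB


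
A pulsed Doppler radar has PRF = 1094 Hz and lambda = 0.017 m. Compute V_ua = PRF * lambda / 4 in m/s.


V_ua = 1094 * 0.017 / 4 = 4.6 m/s

4.6 m/s


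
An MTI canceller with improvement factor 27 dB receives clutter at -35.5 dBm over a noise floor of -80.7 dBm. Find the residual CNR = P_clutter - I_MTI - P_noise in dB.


CNR = -35.5 - 27 - (-80.7) = 18.2 dB

18.2 dB


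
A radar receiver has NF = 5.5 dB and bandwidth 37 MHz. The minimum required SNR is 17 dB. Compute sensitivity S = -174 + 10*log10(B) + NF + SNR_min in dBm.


10*log10(37000000.0) = 75.68
S = -174 + 75.68 + 5.5 + 17 = -75.8 dBm

-75.8 dBm


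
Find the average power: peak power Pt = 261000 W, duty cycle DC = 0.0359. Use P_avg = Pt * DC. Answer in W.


P_avg = 261000 * 0.0359 = 9369.9 W

9369.9 W


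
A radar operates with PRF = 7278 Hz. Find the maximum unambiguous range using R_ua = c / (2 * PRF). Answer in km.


R_ua = 3e8 / (2 * 7278) = 20610.1 m = 20.6 km

20.6 km


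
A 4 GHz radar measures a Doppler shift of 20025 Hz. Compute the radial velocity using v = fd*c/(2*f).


v = 20025 * 3e8 / (2 * 4000000000.0) = 750.9 m/s

750.9 m/s


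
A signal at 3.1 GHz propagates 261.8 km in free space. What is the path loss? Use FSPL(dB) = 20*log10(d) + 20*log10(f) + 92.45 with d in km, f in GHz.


20*log10(261.8) = 48.36
20*log10(3.1) = 9.83
FSPL = 150.6 dB

150.6 dB


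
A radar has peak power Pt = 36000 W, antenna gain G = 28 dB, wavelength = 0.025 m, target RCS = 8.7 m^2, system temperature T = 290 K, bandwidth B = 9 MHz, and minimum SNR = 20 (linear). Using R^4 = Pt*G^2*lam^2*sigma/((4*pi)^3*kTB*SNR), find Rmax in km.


G_lin = 10^(28/10) = 630.957344
R^4 = 36000 * 630.957344^2 * 0.025^2 * 8.7 / ((4*pi)^3 * 1.38e-23 * 290 * 9000000.0 * 20)
R^4 = 5.45158e16 m^4
R_max = (5.45158e16)^(1/4) = 15280.3 m = 15.3 km

15.3 km


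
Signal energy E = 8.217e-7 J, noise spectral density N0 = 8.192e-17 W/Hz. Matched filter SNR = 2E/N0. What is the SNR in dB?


SNR_lin = 2 * 8.217e-7 / 8.192e-17 = 2.006e10
SNR_dB = 10*log10(2.006e10) = 103.0 dB

103.0 dB


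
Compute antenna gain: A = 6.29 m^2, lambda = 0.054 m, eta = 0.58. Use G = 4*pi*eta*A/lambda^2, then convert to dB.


G_linear = 4*pi*0.58*6.29/0.054^2 = 15721.75
G_dB = 10*log10(15721.75) = 42.0 dB

42.0 dB


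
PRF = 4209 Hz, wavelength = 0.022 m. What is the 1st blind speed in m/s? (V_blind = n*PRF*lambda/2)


V_blind = 1 * 4209 * 0.022 / 2 = 46.3 m/s

46.3 m/s


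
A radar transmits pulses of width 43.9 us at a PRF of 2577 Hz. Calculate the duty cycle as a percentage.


DC = 43.9e-6 * 2577 * 100 = 11.31%

11.31%


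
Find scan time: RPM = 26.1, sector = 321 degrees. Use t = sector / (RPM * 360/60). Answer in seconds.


t = 321 / (26.1 * 360) * 60 = 2.05 s

2.05 s


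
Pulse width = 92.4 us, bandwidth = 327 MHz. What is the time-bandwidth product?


TBP = 92.4 * 327 = 30214.8

30214.8


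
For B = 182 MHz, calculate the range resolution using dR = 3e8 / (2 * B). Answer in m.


dR = 3e8 / (2 * 182000000.0) = 0.82 m

0.82 m


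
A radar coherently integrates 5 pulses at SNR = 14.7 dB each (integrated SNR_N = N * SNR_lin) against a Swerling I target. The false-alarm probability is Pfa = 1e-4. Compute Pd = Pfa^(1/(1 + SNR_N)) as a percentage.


SNR_lin = 10^(14.7/10) = 29.51209
SNR_N = 5 * 29.51209 = 147.56045
1/(1 + SNR_N) = 1/148.56045 = 0.0067313
Pd = (1e-4)^0.0067313 = 0.93989
Pd = 94.0%

94.0%


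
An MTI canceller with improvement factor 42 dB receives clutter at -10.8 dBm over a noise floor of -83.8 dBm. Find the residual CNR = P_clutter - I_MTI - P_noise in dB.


CNR = -10.8 - 42 - (-83.8) = 31.0 dB

31.0 dB


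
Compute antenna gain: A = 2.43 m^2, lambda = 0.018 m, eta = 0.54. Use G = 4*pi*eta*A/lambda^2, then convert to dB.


G_linear = 4*pi*0.54*2.43/0.018^2 = 50893.8
G_dB = 10*log10(50893.8) = 47.1 dB

47.1 dB


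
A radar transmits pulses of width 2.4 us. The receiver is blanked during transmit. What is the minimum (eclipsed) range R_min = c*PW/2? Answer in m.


R_min = 3e8 * 2.4e-6 / 2 = 360.0 m

360.0 m


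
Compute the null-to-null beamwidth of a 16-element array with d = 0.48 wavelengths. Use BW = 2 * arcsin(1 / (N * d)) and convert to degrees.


1/(N*d) = 1/(16*0.48) = 0.130208
BW = 2*arcsin(0.130208) = 15.0 degrees

15.0 degrees


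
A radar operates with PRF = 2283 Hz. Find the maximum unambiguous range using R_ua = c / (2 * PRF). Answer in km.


R_ua = 3e8 / (2 * 2283) = 65703.0 m = 65.7 km

65.7 km


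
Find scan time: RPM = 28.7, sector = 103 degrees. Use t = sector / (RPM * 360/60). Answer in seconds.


t = 103 / (28.7 * 360) * 60 = 0.6 s

0.6 s


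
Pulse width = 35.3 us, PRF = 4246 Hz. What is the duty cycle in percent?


DC = 35.3e-6 * 4246 * 100 = 14.99%

14.99%


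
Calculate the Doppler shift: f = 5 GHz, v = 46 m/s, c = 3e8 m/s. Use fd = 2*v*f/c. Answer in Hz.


fd = 2 * 46 * 5000000000.0 / 3e8 = 1533.3 Hz

1533.3 Hz


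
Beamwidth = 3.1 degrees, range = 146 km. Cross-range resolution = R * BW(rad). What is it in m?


BW_rad = 0.054105207
CR = 146000 * 0.054105207 = 7899.4 m

7899.4 m


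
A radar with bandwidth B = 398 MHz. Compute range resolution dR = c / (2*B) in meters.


dR = 3e8 / (2 * 398000000.0) = 0.38 m

0.38 m


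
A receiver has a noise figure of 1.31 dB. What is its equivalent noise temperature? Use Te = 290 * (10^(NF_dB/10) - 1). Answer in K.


NF_lin = 10^(1.31/10) = 1.352073
Te = 290 * (1.352073 - 1) = 102.1 K

102.1 K


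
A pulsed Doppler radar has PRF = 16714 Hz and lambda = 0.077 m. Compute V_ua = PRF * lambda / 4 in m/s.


V_ua = 16714 * 0.077 / 4 = 321.7 m/s

321.7 m/s


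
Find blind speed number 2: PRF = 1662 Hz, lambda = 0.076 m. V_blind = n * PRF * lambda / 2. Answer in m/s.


V_blind = 2 * 1662 * 0.076 / 2 = 126.3 m/s

126.3 m/s


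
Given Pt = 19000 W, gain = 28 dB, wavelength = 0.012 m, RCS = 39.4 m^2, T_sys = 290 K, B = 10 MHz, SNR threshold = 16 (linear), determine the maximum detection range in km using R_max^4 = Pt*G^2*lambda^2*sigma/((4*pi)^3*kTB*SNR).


G_lin = 10^(28/10) = 630.957344
R^4 = 19000 * 630.957344^2 * 0.012^2 * 39.4 / ((4*pi)^3 * 1.38e-23 * 290 * 10000000.0 * 16)
R^4 = 3.37742e16 m^4
R_max = (3.37742e16)^(1/4) = 13556.5 m = 13.6 km

13.6 km


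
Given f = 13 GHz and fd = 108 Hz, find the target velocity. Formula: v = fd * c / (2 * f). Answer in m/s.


v = 108 * 3e8 / (2 * 13000000000.0) = 1.2 m/s

1.2 m/s


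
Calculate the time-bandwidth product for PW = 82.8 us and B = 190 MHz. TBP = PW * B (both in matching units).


TBP = 82.8 * 190 = 15732.0

15732.0


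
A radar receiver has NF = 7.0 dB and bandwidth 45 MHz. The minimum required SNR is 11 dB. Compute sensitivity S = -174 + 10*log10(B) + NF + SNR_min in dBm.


10*log10(45000000.0) = 76.53
S = -174 + 76.53 + 7.0 + 11 = -79.5 dBm

-79.5 dBm


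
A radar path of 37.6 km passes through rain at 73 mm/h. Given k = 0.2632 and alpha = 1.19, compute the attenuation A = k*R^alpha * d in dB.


gamma = 0.2632 * 73^1.19 = 43.415028 dB/km
A = 43.415028 * 37.6 = 1632.41 dB

1632.41 dB


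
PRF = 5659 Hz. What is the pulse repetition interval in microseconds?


PRI = 1/5659 = 0.0001767097 s = 176.7 us

176.7 us


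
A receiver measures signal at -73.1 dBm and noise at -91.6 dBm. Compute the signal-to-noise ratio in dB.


SNR = -73.1 - (-91.6) = 18.5 dB

18.5 dB


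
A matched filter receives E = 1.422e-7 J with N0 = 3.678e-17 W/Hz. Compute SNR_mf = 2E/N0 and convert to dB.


SNR_lin = 2 * 1.422e-7 / 3.678e-17 = 7.732e9
SNR_dB = 10*log10(7.732e9) = 98.9 dB

98.9 dB


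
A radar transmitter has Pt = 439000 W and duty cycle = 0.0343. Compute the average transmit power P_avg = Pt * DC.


P_avg = 439000 * 0.0343 = 15057.7 W

15057.7 W


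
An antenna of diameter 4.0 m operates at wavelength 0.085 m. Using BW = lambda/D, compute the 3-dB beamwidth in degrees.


BW_rad = 0.085 / 4.0 = 0.02125
BW_deg = 1.22 degrees

1.22 degrees


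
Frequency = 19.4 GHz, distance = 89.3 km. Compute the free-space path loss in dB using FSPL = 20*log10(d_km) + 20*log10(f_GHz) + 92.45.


20*log10(89.3) = 39.02
20*log10(19.4) = 25.76
FSPL = 157.2 dB

157.2 dB


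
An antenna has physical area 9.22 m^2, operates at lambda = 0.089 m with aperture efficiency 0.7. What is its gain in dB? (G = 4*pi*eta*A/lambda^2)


G_linear = 4*pi*0.7*9.22/0.089^2 = 10239.03
G_dB = 10*log10(10239.03) = 40.1 dB

40.1 dB


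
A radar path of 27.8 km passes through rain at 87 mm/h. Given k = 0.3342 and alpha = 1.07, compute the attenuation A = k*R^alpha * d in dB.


gamma = 0.3342 * 87^1.07 = 39.745873 dB/km
A = 39.745873 * 27.8 = 1104.94 dB

1104.94 dB


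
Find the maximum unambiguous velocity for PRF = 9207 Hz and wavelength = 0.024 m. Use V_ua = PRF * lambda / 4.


V_ua = 9207 * 0.024 / 4 = 55.2 m/s

55.2 m/s


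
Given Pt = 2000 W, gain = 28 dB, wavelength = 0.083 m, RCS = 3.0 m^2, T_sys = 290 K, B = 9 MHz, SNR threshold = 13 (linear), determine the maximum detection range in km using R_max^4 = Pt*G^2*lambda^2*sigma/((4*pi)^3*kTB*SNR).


G_lin = 10^(28/10) = 630.957344
R^4 = 2000 * 630.957344^2 * 0.083^2 * 3.0 / ((4*pi)^3 * 1.38e-23 * 290 * 9000000.0 * 13)
R^4 = 1.77099e16 m^4
R_max = (1.77099e16)^(1/4) = 11536.0 m = 11.5 km

11.5 km


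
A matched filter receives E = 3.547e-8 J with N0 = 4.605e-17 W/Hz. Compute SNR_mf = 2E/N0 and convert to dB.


SNR_lin = 2 * 3.547e-8 / 4.605e-17 = 1.54e9
SNR_dB = 10*log10(1.54e9) = 91.9 dB

91.9 dB


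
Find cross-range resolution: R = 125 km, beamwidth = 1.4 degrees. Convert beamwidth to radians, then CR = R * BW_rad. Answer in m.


BW_rad = 0.02443461
CR = 125000 * 0.02443461 = 3054.3 m

3054.3 m


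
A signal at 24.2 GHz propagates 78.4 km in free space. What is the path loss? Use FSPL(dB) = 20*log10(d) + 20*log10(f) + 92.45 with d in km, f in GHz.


20*log10(78.4) = 37.89
20*log10(24.2) = 27.68
FSPL = 158.0 dB

158.0 dB


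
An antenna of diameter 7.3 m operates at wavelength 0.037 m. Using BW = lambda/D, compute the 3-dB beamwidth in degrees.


BW_rad = 0.037 / 7.3 = 0.005068
BW_deg = 0.29 degrees

0.29 degrees


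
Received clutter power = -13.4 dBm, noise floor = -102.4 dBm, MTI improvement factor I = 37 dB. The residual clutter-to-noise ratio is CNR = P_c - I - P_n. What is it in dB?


CNR = -13.4 - 37 - (-102.4) = 52.0 dB

52.0 dB


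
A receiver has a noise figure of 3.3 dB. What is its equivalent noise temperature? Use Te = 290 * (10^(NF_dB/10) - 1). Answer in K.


NF_lin = 10^(3.3/10) = 2.137962
Te = 290 * (2.137962 - 1) = 330.0 K

330.0 K


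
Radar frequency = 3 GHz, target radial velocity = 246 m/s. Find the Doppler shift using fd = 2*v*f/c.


fd = 2 * 246 * 3000000000.0 / 3e8 = 4920.0 Hz

4920.0 Hz


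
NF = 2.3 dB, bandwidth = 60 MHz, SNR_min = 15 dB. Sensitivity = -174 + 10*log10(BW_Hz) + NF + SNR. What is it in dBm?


10*log10(60000000.0) = 77.78
S = -174 + 77.78 + 2.3 + 15 = -78.9 dBm

-78.9 dBm


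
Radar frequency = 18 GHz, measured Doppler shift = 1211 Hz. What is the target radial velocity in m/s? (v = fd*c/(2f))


v = 1211 * 3e8 / (2 * 18000000000.0) = 10.1 m/s

10.1 m/s


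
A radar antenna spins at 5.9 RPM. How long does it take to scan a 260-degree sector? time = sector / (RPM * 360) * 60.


t = 260 / (5.9 * 360) * 60 = 7.34 s

7.34 s


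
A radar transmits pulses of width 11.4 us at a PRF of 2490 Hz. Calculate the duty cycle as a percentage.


DC = 11.4e-6 * 2490 * 100 = 2.84%

2.84%


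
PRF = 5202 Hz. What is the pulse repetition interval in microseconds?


PRI = 1/5202 = 0.0001922338 s = 192.2 us

192.2 us


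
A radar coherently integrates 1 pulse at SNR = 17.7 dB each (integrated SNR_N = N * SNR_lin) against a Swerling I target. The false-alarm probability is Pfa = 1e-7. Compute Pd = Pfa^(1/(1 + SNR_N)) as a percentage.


SNR_lin = 10^(17.7/10) = 58.88437
SNR_N = 1 * 58.88437 = 58.88437
1/(1 + SNR_N) = 1/59.88437 = 0.0166988
Pd = (1e-7)^0.0166988 = 0.76403
Pd = 76.4%

76.4%


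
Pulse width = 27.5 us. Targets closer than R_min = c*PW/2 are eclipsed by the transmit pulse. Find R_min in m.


R_min = 3e8 * 27.5e-6 / 2 = 4125.0 m

4125.0 m


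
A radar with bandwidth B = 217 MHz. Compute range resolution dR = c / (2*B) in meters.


dR = 3e8 / (2 * 217000000.0) = 0.69 m

0.69 m


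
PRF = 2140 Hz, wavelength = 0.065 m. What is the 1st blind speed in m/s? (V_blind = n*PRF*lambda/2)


V_blind = 1 * 2140 * 0.065 / 2 = 69.6 m/s

69.6 m/s


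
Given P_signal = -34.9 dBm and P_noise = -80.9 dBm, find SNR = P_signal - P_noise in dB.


SNR = -34.9 - (-80.9) = 46.0 dB

46.0 dB


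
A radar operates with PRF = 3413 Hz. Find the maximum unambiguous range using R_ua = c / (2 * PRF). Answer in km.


R_ua = 3e8 / (2 * 3413) = 43949.6 m = 43.9 km

43.9 km


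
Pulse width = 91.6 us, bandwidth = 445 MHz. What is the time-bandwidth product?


TBP = 91.6 * 445 = 40762.0

40762.0


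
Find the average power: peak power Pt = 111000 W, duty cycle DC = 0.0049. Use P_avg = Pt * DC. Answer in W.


P_avg = 111000 * 0.0049 = 543.9 W

543.9 W


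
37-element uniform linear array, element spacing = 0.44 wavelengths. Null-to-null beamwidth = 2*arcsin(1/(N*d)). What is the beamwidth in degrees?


1/(N*d) = 1/(37*0.44) = 0.061425
BW = 2*arcsin(0.061425) = 7.0 degrees

7.0 degrees


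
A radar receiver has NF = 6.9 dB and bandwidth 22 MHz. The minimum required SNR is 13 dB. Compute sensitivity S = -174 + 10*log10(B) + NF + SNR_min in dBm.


10*log10(22000000.0) = 73.42
S = -174 + 73.42 + 6.9 + 13 = -80.7 dBm

-80.7 dBm


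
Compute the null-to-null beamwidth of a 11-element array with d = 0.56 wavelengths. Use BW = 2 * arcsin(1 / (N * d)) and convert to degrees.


1/(N*d) = 1/(11*0.56) = 0.162338
BW = 2*arcsin(0.162338) = 18.7 degrees

18.7 degrees


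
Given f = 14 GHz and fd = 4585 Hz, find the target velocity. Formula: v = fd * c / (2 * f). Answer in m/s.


v = 4585 * 3e8 / (2 * 14000000000.0) = 49.1 m/s

49.1 m/s


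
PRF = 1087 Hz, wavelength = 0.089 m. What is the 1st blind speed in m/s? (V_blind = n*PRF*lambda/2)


V_blind = 1 * 1087 * 0.089 / 2 = 48.4 m/s

48.4 m/s


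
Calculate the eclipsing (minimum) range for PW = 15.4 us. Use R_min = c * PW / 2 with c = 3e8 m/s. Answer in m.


R_min = 3e8 * 15.4e-6 / 2 = 2310.0 m

2310.0 m


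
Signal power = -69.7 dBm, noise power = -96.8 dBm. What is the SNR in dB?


SNR = -69.7 - (-96.8) = 27.1 dB

27.1 dB


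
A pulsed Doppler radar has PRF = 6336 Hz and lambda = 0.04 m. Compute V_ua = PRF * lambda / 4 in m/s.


V_ua = 6336 * 0.04 / 4 = 63.4 m/s

63.4 m/s


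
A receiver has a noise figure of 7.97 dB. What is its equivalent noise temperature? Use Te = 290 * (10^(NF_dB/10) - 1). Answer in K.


NF_lin = 10^(7.97/10) = 6.266139
Te = 290 * (6.266139 - 1) = 1527.2 K

1527.2 K


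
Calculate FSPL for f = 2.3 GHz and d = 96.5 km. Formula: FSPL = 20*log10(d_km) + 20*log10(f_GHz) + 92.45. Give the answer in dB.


20*log10(96.5) = 39.69
20*log10(2.3) = 7.23
FSPL = 139.4 dB

139.4 dB


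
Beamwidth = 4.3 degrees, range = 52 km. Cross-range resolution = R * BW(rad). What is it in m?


BW_rad = 0.075049158
CR = 52000 * 0.075049158 = 3902.6 m

3902.6 m


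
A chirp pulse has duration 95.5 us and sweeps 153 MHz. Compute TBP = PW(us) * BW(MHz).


TBP = 95.5 * 153 = 14611.5

14611.5


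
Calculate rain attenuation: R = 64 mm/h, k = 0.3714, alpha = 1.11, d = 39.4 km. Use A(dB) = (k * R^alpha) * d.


gamma = 0.3714 * 64^1.11 = 37.557932 dB/km
A = 37.557932 * 39.4 = 1479.78 dB

1479.78 dB


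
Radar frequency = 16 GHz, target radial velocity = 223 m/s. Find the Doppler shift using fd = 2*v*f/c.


fd = 2 * 223 * 16000000000.0 / 3e8 = 23786.7 Hz

23786.7 Hz


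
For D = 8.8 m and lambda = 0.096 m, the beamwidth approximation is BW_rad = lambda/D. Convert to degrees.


BW_rad = 0.096 / 8.8 = 0.010909
BW_deg = 0.63 degrees

0.63 degrees


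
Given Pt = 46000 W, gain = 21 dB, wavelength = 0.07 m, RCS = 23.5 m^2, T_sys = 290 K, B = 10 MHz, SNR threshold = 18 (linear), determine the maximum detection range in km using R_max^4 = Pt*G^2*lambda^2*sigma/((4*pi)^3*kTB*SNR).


G_lin = 10^(21/10) = 125.892541
R^4 = 46000 * 125.892541^2 * 0.07^2 * 23.5 / ((4*pi)^3 * 1.38e-23 * 290 * 10000000.0 * 18)
R^4 = 5.87276e16 m^4
R_max = (5.87276e16)^(1/4) = 15567.2 m = 15.6 km

15.6 km


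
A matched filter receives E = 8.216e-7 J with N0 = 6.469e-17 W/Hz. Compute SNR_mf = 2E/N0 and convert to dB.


SNR_lin = 2 * 8.216e-7 / 6.469e-17 = 2.54e10
SNR_dB = 10*log10(2.54e10) = 104.0 dB

104.0 dB


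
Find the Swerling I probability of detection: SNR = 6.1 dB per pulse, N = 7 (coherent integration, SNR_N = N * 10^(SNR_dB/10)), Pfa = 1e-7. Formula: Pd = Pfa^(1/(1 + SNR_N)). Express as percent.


SNR_lin = 10^(6.1/10) = 4.0738
SNR_N = 7 * 4.0738 = 28.5166
1/(1 + SNR_N) = 1/29.5166 = 0.0338792
Pd = (1e-7)^0.0338792 = 0.57922
Pd = 57.9%

57.9%


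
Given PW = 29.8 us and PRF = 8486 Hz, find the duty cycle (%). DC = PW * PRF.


DC = 29.8e-6 * 8486 * 100 = 25.29%

25.29%


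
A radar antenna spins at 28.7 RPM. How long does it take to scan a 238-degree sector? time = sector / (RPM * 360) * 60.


t = 238 / (28.7 * 360) * 60 = 1.38 s

1.38 s


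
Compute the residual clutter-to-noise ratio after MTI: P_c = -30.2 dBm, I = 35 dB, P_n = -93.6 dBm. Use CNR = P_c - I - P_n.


CNR = -30.2 - 35 - (-93.6) = 28.4 dB

28.4 dB


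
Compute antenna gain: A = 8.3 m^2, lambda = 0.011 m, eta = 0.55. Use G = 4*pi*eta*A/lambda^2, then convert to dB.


G_linear = 4*pi*0.55*8.3/0.011^2 = 474094.89
G_dB = 10*log10(474094.89) = 56.8 dB

56.8 dB


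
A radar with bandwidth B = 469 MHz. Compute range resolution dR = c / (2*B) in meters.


dR = 3e8 / (2 * 469000000.0) = 0.32 m

0.32 m


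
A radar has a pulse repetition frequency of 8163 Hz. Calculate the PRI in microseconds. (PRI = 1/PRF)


PRI = 1/8163 = 0.000122504 s = 122.5 us

122.5 us


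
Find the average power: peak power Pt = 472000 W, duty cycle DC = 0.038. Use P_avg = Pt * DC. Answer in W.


P_avg = 472000 * 0.038 = 17936.0 W

17936.0 W


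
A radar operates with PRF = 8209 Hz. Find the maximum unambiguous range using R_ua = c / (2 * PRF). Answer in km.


R_ua = 3e8 / (2 * 8209) = 18272.6 m = 18.3 km

18.3 km


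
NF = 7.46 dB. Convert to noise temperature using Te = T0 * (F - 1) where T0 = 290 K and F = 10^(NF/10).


NF_lin = 10^(7.46/10) = 5.571857
Te = 290 * (5.571857 - 1) = 1325.8 K

1325.8 K


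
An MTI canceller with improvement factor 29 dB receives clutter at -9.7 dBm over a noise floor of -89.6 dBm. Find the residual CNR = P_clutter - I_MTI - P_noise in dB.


CNR = -9.7 - 29 - (-89.6) = 50.9 dB

50.9 dB


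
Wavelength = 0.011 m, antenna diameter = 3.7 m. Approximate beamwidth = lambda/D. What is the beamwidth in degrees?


BW_rad = 0.011 / 3.7 = 0.002973
BW_deg = 0.17 degrees

0.17 degrees


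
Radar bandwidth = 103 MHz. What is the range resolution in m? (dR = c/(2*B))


dR = 3e8 / (2 * 103000000.0) = 1.46 m

1.46 m


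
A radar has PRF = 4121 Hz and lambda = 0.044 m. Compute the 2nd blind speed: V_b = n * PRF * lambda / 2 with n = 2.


V_blind = 2 * 4121 * 0.044 / 2 = 181.3 m/s

181.3 m/s


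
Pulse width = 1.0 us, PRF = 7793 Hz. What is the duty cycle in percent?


DC = 1.0e-6 * 7793 * 100 = 0.78%

0.78%


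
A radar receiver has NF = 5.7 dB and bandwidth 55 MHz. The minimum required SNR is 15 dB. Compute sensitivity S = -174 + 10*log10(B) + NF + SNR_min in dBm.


10*log10(55000000.0) = 77.4
S = -174 + 77.4 + 5.7 + 15 = -75.9 dBm

-75.9 dBm


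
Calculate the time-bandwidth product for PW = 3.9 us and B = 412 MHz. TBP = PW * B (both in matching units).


TBP = 3.9 * 412 = 1606.8

1606.8


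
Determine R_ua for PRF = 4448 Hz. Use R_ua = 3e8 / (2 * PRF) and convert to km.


R_ua = 3e8 / (2 * 4448) = 33723.0 m = 33.7 km

33.7 km


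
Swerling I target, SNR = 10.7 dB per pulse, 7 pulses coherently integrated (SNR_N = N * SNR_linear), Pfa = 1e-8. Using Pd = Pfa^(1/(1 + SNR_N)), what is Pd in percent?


SNR_lin = 10^(10.7/10) = 11.74898
SNR_N = 7 * 11.74898 = 82.24286
1/(1 + SNR_N) = 1/83.24286 = 0.012013
Pd = (1e-8)^0.012013 = 0.80149
Pd = 80.1%

80.1%


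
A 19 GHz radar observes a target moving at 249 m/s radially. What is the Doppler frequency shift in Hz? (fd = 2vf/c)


fd = 2 * 249 * 19000000000.0 / 3e8 = 31540.0 Hz

31540.0 Hz


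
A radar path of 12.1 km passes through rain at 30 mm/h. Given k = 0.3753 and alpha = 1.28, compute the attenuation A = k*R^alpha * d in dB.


gamma = 0.3753 * 30^1.28 = 29.18057 dB/km
A = 29.18057 * 12.1 = 353.08 dB

353.08 dB


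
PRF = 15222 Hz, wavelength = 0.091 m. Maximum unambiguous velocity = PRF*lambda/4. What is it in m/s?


V_ua = 15222 * 0.091 / 4 = 346.3 m/s

346.3 m/s


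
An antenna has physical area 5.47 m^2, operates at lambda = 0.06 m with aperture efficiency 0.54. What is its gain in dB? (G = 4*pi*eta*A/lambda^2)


G_linear = 4*pi*0.54*5.47/0.06^2 = 10310.71
G_dB = 10*log10(10310.71) = 40.1 dB

40.1 dB


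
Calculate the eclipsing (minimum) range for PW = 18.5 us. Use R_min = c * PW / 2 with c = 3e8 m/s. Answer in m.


R_min = 3e8 * 18.5e-6 / 2 = 2775.0 m

2775.0 m


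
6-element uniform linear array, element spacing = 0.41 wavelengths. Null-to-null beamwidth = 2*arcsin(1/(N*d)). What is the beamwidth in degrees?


1/(N*d) = 1/(6*0.41) = 0.406504
BW = 2*arcsin(0.406504) = 48.0 degrees

48.0 degrees


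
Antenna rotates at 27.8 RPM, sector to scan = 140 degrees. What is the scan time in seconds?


t = 140 / (27.8 * 360) * 60 = 0.84 s

0.84 s


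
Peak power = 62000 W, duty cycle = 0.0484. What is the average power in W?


P_avg = 62000 * 0.0484 = 3000.8 W

3000.8 W


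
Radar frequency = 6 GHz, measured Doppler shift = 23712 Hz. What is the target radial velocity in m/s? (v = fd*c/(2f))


v = 23712 * 3e8 / (2 * 6000000000.0) = 592.8 m/s

592.8 m/s


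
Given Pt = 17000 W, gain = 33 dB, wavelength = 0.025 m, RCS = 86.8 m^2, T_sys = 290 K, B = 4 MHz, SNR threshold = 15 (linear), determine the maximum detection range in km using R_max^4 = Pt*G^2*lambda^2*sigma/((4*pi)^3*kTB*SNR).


G_lin = 10^(33/10) = 1995.262315
R^4 = 17000 * 1995.262315^2 * 0.025^2 * 86.8 / ((4*pi)^3 * 1.38e-23 * 290 * 4000000.0 * 15)
R^4 = 7.70532e18 m^4
R_max = (7.70532e18)^(1/4) = 52686.3 m = 52.7 km

52.7 km


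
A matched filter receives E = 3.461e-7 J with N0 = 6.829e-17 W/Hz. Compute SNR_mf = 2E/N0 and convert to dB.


SNR_lin = 2 * 3.461e-7 / 6.829e-17 = 1.014e10
SNR_dB = 10*log10(1.014e10) = 100.1 dB

100.1 dB


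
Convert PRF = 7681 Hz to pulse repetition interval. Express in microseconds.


PRI = 1/7681 = 0.0001301914 s = 130.2 us

130.2 us


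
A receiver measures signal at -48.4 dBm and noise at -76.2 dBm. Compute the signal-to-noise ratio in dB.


SNR = -48.4 - (-76.2) = 27.8 dB

27.8 dB


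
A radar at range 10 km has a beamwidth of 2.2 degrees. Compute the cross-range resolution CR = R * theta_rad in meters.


BW_rad = 0.038397244
CR = 10000 * 0.038397244 = 384.0 m

384.0 m


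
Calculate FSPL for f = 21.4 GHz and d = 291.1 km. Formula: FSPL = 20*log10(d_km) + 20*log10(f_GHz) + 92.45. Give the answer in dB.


20*log10(291.1) = 49.28
20*log10(21.4) = 26.61
FSPL = 168.3 dB

168.3 dB


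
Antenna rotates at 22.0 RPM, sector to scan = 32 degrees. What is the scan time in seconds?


t = 32 / (22.0 * 360) * 60 = 0.24 s

0.24 s


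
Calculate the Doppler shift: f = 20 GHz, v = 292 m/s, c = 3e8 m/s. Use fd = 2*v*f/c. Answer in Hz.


fd = 2 * 292 * 20000000000.0 / 3e8 = 38933.3 Hz

38933.3 Hz


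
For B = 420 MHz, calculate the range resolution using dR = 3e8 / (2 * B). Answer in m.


dR = 3e8 / (2 * 420000000.0) = 0.36 m

0.36 m


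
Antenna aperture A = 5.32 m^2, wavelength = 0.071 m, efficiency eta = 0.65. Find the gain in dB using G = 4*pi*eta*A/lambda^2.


G_linear = 4*pi*0.65*5.32/0.071^2 = 8620.22
G_dB = 10*log10(8620.22) = 39.4 dB

39.4 dB


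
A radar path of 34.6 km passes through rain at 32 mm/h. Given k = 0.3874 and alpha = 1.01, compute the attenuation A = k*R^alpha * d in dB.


gamma = 0.3874 * 32^1.01 = 12.833972 dB/km
A = 12.833972 * 34.6 = 444.06 dB

444.06 dB


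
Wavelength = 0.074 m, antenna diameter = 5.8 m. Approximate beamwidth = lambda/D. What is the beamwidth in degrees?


BW_rad = 0.074 / 5.8 = 0.012759
BW_deg = 0.73 degrees

0.73 degrees


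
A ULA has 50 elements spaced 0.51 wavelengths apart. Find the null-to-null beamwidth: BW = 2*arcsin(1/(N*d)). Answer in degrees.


1/(N*d) = 1/(50*0.51) = 0.039216
BW = 2*arcsin(0.039216) = 4.5 degrees

4.5 degrees


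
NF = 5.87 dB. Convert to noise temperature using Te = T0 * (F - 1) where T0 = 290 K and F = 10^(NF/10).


NF_lin = 10^(5.87/10) = 3.86367
Te = 290 * (3.86367 - 1) = 830.5 K

830.5 K


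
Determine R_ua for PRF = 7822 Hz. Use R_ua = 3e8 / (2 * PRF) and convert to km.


R_ua = 3e8 / (2 * 7822) = 19176.7 m = 19.2 km

19.2 km


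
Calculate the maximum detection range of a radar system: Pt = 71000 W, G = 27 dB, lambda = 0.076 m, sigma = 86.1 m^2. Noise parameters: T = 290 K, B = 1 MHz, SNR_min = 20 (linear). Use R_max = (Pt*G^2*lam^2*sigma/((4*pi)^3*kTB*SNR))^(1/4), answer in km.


G_lin = 10^(27/10) = 501.187234
R^4 = 71000 * 501.187234^2 * 0.076^2 * 86.1 / ((4*pi)^3 * 1.38e-23 * 290 * 1000000.0 * 20)
R^4 = 5.58408e19 m^4
R_max = (5.58408e19)^(1/4) = 86444.6 m = 86.4 km

86.4 km


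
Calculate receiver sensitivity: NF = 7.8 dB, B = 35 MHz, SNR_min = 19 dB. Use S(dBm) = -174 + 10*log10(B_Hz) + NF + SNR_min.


10*log10(35000000.0) = 75.44
S = -174 + 75.44 + 7.8 + 19 = -71.8 dBm

-71.8 dBm


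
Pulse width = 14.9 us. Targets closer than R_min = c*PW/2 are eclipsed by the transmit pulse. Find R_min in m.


R_min = 3e8 * 14.9e-6 / 2 = 2235.0 m

2235.0 m


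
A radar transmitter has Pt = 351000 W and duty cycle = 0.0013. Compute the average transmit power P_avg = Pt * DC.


P_avg = 351000 * 0.0013 = 456.3 W

456.3 W


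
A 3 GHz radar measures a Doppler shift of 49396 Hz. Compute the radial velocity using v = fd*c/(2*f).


v = 49396 * 3e8 / (2 * 3000000000.0) = 2469.8 m/s

2469.8 m/s


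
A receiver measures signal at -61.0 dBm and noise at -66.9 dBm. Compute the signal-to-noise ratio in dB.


SNR = -61.0 - (-66.9) = 5.9 dB

5.9 dB


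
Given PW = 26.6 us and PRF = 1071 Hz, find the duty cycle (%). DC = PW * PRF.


DC = 26.6e-6 * 1071 * 100 = 2.85%

2.85%


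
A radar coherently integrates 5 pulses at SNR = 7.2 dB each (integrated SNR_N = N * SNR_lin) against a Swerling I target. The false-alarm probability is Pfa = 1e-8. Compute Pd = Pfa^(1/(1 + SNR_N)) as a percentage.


SNR_lin = 10^(7.2/10) = 5.24807
SNR_N = 5 * 5.24807 = 26.24035
1/(1 + SNR_N) = 1/27.24035 = 0.0367102
Pd = (1e-8)^0.0367102 = 0.50853
Pd = 50.9%

50.9%


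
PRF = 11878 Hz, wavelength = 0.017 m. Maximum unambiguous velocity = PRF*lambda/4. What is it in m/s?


V_ua = 11878 * 0.017 / 4 = 50.5 m/s

50.5 m/s


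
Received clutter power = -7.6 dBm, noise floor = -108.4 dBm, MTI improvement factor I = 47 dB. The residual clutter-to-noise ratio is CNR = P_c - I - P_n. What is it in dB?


CNR = -7.6 - 47 - (-108.4) = 53.8 dB

53.8 dB


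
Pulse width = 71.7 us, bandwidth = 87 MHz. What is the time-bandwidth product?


TBP = 71.7 * 87 = 6237.9

6237.9


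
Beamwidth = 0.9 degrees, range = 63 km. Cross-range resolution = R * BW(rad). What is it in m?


BW_rad = 0.015707963
CR = 63000 * 0.015707963 = 989.6 m

989.6 m


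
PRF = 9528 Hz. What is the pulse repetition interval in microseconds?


PRI = 1/9528 = 0.0001049538 s = 105.0 us

105.0 us


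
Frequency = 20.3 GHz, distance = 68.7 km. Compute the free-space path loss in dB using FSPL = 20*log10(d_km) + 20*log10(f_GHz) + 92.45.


20*log10(68.7) = 36.74
20*log10(20.3) = 26.15
FSPL = 155.3 dB

155.3 dB


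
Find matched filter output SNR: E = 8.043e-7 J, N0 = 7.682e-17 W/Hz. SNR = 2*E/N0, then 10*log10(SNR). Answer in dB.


SNR_lin = 2 * 8.043e-7 / 7.682e-17 = 2.094e10
SNR_dB = 10*log10(2.094e10) = 103.2 dB

103.2 dB


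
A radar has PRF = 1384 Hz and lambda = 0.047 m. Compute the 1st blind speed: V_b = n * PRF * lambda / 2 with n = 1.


V_blind = 1 * 1384 * 0.047 / 2 = 32.5 m/s

32.5 m/s


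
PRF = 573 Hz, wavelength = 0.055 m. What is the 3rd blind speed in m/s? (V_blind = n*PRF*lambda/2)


V_blind = 3 * 573 * 0.055 / 2 = 47.3 m/s

47.3 m/s


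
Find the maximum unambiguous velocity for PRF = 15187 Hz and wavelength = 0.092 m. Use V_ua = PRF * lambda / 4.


V_ua = 15187 * 0.092 / 4 = 349.3 m/s

349.3 m/s


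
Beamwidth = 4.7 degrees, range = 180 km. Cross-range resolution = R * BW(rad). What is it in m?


BW_rad = 0.082030475
CR = 180000 * 0.082030475 = 14765.5 m

14765.5 m


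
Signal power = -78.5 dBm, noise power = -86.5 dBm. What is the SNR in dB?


SNR = -78.5 - (-86.5) = 8.0 dB

8.0 dB


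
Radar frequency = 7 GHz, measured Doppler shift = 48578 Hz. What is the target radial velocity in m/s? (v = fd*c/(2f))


v = 48578 * 3e8 / (2 * 7000000000.0) = 1041.0 m/s

1041.0 m/s


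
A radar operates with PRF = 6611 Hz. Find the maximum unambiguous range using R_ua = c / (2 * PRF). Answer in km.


R_ua = 3e8 / (2 * 6611) = 22689.5 m = 22.7 km

22.7 km


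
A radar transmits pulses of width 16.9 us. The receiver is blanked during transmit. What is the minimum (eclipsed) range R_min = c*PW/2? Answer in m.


R_min = 3e8 * 16.9e-6 / 2 = 2535.0 m

2535.0 m


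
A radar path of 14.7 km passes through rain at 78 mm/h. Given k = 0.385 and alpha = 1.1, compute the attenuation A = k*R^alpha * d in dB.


gamma = 0.385 * 78^1.1 = 46.426377 dB/km
A = 46.426377 * 14.7 = 682.47 dB

682.47 dB


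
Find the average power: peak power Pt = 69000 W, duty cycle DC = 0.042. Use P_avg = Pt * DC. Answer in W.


P_avg = 69000 * 0.042 = 2898.0 W

2898.0 W


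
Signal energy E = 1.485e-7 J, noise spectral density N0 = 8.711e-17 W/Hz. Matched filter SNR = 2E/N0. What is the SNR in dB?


SNR_lin = 2 * 1.485e-7 / 8.711e-17 = 3.409e9
SNR_dB = 10*log10(3.409e9) = 95.3 dB

95.3 dB


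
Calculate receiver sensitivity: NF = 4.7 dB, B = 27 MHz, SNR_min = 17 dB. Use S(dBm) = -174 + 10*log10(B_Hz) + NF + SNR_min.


10*log10(27000000.0) = 74.31
S = -174 + 74.31 + 4.7 + 17 = -78.0 dBm

-78.0 dBm


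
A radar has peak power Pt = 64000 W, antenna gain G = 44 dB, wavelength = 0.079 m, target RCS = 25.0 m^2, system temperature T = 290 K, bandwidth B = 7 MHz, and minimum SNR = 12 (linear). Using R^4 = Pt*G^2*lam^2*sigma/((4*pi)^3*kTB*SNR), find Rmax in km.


G_lin = 10^(44/10) = 25118.864315
R^4 = 64000 * 25118.864315^2 * 0.079^2 * 25.0 / ((4*pi)^3 * 1.38e-23 * 290 * 7000000.0 * 12)
R^4 = 9.4447e21 m^4
R_max = (9.4447e21)^(1/4) = 311743.2 m = 311.7 km

311.7 km


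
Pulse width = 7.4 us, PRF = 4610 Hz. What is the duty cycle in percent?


DC = 7.4e-6 * 4610 * 100 = 3.41%

3.41%


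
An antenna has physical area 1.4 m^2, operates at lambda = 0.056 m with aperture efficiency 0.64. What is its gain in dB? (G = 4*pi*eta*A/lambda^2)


G_linear = 4*pi*0.64*1.4/0.056^2 = 3590.39
G_dB = 10*log10(3590.39) = 35.6 dB

35.6 dB


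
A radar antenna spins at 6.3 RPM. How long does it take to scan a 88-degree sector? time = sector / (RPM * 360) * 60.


t = 88 / (6.3 * 360) * 60 = 2.33 s

2.33 s


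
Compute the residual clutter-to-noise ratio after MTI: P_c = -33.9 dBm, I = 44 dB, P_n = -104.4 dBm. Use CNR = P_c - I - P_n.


CNR = -33.9 - 44 - (-104.4) = 26.5 dB

26.5 dB


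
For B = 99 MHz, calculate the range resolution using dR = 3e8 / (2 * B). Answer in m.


dR = 3e8 / (2 * 99000000.0) = 1.52 m

1.52 m


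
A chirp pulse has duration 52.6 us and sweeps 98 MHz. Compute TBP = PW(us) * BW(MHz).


TBP = 52.6 * 98 = 5154.8

5154.8


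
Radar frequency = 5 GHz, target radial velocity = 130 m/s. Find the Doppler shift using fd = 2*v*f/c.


fd = 2 * 130 * 5000000000.0 / 3e8 = 4333.3 Hz

4333.3 Hz


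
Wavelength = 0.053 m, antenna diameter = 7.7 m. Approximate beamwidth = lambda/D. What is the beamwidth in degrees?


BW_rad = 0.053 / 7.7 = 0.006883
BW_deg = 0.39 degrees

0.39 degrees


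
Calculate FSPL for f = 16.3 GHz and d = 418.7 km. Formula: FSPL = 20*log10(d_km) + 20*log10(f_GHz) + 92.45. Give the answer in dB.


20*log10(418.7) = 52.44
20*log10(16.3) = 24.24
FSPL = 169.1 dB

169.1 dB


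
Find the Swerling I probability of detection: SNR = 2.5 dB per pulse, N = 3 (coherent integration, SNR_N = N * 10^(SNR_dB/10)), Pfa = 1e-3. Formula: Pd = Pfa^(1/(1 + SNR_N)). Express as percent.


SNR_lin = 10^(2.5/10) = 1.77828
SNR_N = 3 * 1.77828 = 5.33484
1/(1 + SNR_N) = 1/6.33484 = 0.1578572
Pd = (1e-3)^0.1578572 = 0.33607
Pd = 33.6%

33.6%


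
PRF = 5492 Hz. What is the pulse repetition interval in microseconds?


PRI = 1/5492 = 0.000182083 s = 182.1 us

182.1 us


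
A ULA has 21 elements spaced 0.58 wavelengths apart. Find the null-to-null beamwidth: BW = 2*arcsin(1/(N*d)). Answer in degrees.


1/(N*d) = 1/(21*0.58) = 0.082102
BW = 2*arcsin(0.082102) = 9.4 degrees

9.4 degrees


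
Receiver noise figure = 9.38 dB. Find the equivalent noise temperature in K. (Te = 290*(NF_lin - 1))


NF_lin = 10^(9.38/10) = 8.669619
Te = 290 * (8.669619 - 1) = 2224.2 K

2224.2 K


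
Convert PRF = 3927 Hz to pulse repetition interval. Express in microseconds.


PRI = 1/3927 = 0.0002546473 s = 254.6 us

254.6 us


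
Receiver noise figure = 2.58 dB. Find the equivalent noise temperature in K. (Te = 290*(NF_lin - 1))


NF_lin = 10^(2.58/10) = 1.81134
Te = 290 * (1.81134 - 1) = 235.3 K

235.3 K


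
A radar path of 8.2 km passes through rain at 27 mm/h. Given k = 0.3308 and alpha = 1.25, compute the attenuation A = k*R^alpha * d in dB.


gamma = 0.3308 * 27^1.25 = 20.359645 dB/km
A = 20.359645 * 8.2 = 166.95 dB

166.95 dB
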